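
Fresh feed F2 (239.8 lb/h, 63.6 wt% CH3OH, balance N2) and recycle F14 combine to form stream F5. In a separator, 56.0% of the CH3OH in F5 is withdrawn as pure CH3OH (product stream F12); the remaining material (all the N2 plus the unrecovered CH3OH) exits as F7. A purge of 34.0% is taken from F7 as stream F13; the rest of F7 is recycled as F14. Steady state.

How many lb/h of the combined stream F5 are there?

N2 enters only via F2 and leaves only via the purge: 239.8×0.364 = 0.340×(N2 in F7), and the separator passes all N2, so N2 in F5 = N2 in F7 = 256.73 lb/h.
CH3OH in F5: m_A = 239.8×0.636 + (1−0.340)·(1−0.560)·m_A, so m_A = 152.51/0.7096 = 214.93 lb/h.
F5 = 214.93 + 256.73 = 471.65 lb/h.

471.7 lb/h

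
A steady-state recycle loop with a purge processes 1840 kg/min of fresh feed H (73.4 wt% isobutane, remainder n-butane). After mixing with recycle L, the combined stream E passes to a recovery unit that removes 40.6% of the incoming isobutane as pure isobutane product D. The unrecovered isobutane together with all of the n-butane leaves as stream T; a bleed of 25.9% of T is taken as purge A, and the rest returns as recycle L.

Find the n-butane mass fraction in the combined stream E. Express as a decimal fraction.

0.4393

n-butane enters only via H and leaves only via the purge: 1840×0.266 = 0.259×(n-butane in T), and the recovery unit passes all n-butane, so n-butane in E = n-butane in T = 1889.7 kg/min.
isobutane in E: m_A = 1840×0.734 + (1−0.259)·(1−0.406)·m_A, so m_A = 1350.6/0.5598 = 2412.4 kg/min.
E = 2412.4 + 1889.7 = 4302.1 kg/min.
n-butane fraction in E = 1889.7/4302.1 = 0.4393.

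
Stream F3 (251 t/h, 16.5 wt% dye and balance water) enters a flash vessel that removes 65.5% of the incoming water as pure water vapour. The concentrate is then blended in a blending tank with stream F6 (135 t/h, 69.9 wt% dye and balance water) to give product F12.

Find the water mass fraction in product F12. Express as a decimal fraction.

Vapour removed = 0.655×0.835×251 = 137.28 t/h; concentrate = 113.72 t/h.
water reaching the mixer = 72.307 (from concentrate) + 135×0.301 = 112.94 t/h.
Product flow = 113.72 + 135 = 248.72 t/h; water fraction = 0.4541.

0.4541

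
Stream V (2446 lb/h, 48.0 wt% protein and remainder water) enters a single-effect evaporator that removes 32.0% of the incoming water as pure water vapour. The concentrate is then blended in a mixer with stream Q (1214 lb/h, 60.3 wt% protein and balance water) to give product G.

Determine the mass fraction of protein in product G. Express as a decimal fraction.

Vapour removed = 0.320×0.520×2446 = 407.01 lb/h; concentrate = 2039 lb/h.
protein reaching the mixer = 1174.1 (from concentrate) + 1214×0.603 = 1906.1 lb/h.
Product flow = 2039 + 1214 = 3253 lb/h; protein fraction = 0.586.

0.586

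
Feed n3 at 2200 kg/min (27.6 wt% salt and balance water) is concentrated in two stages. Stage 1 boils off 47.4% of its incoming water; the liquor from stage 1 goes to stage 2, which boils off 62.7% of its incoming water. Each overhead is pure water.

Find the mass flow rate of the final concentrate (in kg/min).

919.7 kg/min

water in feed = 2200×0.724 = 1592.8 kg/min.
After stage 1: water left = (1−0.474)×1592.8 = 837.81; stream total = 1445 kg/min.
After stage 2: water left = (1−0.627)×837.81 = 312.5; final concentrate = 919.7 kg/min.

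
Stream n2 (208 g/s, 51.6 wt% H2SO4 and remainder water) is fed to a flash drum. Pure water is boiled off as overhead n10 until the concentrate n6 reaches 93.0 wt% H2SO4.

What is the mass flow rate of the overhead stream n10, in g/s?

H2SO4 is conserved: 208×0.516 = 107.33 g/s all reports to the concentrate.
Concentrate = 107.33/(target fraction) = 115.41 g/s.
Overhead = 208 − 115.41 = 92.594 g/s.

92.59 g/s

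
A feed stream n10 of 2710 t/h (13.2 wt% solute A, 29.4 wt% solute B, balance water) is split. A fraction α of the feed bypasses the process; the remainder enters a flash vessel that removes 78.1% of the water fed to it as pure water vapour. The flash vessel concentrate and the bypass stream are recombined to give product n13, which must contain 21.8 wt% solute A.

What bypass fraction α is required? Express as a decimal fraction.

All 2710×0.132 = 357.72 t/h of solute A reaches n13, so n13 = 357.72/0.218 = 1640.9 t/h and vapour = 1069.1 t/h.
The evaporator receives (1−α)·2710 of feed at 0.574 water and removes 0.781 of that water:
0.781×0.574×(1−α)×2710 = 1069.1
(1−α) = 1069.1/1214.9 = 0.8800;  α = 0.1200.

0.120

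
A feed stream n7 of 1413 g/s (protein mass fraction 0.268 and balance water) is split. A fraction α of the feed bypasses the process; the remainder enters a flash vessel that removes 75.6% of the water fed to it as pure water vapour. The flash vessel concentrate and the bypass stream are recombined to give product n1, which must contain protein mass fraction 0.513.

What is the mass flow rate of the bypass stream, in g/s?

193.6 g/s

All 1413×0.268 = 378.68 g/s of protein reaches n1, so n1 = 378.68/0.513 = 738.18 g/s and vapour = 674.82 g/s.
The evaporator receives (1−α)·1413 of feed at 0.732 water and removes 0.756 of that water:
0.756×0.732×(1−α)×1413 = 674.82
(1−α) = 674.82/781.94 = 0.8630;  α = 0.1370.
Bypass flow = 0.1370×1413 = 193.57 g/s.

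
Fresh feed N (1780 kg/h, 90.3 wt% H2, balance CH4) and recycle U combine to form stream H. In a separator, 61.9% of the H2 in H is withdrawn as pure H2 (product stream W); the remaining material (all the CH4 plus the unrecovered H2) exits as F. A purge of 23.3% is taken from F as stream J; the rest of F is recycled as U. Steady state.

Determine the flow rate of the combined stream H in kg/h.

CH4 enters only via N and leaves only via the purge: 1780×0.097 = 0.233×(CH4 in F), and the separator passes all CH4, so CH4 in H = CH4 in F = 741.03 kg/h.
H2 in H: m_A = 1780×0.903 + (1−0.233)·(1−0.619)·m_A, so m_A = 1607.3/0.7078 = 2271 kg/h.
H = 2271 + 741.03 = 3012 kg/h.

3012 kg/h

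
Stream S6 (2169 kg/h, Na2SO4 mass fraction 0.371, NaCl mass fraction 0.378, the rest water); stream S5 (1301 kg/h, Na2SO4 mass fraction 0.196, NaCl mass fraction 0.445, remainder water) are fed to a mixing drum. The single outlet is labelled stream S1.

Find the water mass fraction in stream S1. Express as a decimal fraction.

0.291

Total flow out = 2169 + 1301 = 3470 kg/h.
water in = 2169×0.251 + 1301×0.359 = 1011.5 kg/h.
water mass fraction in S1 = 1011.5/3470 = 0.291.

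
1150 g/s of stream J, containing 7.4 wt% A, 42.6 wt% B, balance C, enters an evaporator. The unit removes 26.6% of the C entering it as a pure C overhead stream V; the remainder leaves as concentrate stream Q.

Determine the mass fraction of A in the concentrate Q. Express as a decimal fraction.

A is not removed: 1150×0.074 = 85.1 g/s of A enters Q.
C entering = 1150×0.500 = 575 g/s; overhead removed = 0.266×575 = 152.95 g/s.
Concentrate = 1150 − 152.95 = 997.05 g/s.
Mass fraction = 85.1/997.05 = 0.085.

0.085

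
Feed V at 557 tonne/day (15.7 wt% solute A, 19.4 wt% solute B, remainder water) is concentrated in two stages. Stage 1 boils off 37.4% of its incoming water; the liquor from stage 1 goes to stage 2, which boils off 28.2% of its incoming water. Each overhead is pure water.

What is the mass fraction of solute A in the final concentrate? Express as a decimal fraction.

water in feed = 557×0.649 = 361.49 tonne/day.
After stage 1: water left = (1−0.374)×361.49 = 226.29; stream total = 421.8 tonne/day.
After stage 2: water left = (1−0.282)×226.29 = 162.48; final concentrate = 357.99 tonne/day.
solute A fraction = 87.449/357.99 = 0.244.

0.244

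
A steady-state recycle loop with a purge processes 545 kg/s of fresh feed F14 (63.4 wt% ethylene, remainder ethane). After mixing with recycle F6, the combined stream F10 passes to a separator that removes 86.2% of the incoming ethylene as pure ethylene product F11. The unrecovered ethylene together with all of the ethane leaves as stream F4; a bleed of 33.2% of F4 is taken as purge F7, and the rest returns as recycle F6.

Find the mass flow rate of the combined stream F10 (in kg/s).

981.4 kg/s

ethane enters only via F14 and leaves only via the purge: 545×0.366 = 0.332×(ethane in F4), and the separator passes all ethane, so ethane in F10 = ethane in F4 = 600.81 kg/s.
ethylene in F10: m_A = 545×0.634 + (1−0.332)·(1−0.862)·m_A, so m_A = 345.53/0.9078 = 380.62 kg/s.
F10 = 380.62 + 600.81 = 981.43 kg/s.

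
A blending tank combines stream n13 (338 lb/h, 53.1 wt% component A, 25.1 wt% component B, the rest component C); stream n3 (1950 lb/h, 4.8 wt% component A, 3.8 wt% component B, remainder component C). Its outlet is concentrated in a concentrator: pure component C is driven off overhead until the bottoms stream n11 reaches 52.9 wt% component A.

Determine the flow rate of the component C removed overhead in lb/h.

component A entering = 338×0.531 + 1950×0.048 = 273.08 lb/h.
All component A reports to n11, so n11 = 273.08/0.529 = 516.22 lb/h.
Total feed = 2288 lb/h; overhead = 2288 − 516.22 = 1771.8 lb/h.

1772 lb/h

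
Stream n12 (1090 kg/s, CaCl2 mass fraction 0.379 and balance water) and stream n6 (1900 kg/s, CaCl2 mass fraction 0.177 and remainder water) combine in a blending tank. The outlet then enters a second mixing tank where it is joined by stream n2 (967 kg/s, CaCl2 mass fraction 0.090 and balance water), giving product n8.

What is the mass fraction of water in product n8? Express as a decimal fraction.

0.789

Overall, product flow = 3957 kg/s.
water in = 1090×0.621 + 1900×0.823 + 967×0.910 = 3120.6 kg/s.
water fraction in n8 = 0.789.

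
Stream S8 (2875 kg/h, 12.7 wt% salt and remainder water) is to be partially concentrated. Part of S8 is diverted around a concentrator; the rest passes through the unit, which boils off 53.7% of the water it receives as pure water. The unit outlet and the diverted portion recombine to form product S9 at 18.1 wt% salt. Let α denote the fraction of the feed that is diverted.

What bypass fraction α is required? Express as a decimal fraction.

0.364

All 2875×0.127 = 365.12 kg/h of salt reaches S9, so S9 = 365.12/0.181 = 2017.3 kg/h and vapour = 857.73 kg/h.
The evaporator receives (1−α)·2875 of feed at 0.873 water and removes 0.537 of that water:
0.537×0.873×(1−α)×2875 = 857.73
(1−α) = 857.73/1347.8 = 0.6364;  α = 0.3636.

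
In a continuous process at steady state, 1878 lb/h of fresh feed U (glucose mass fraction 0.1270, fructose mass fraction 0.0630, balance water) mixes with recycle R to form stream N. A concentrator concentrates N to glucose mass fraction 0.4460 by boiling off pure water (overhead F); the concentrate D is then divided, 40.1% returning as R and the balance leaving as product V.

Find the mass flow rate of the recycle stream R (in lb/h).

Overall glucose balance (none leaves overhead): glucose in fresh feed = glucose in product, i.e. 1878×0.127 = (1−0.401)·D·0.446.
D = 238.51/(0.446×0.599) = 892.77 lb/h.
Recycle R = 0.401×892.77 = 358 lb/h.

358 lb/h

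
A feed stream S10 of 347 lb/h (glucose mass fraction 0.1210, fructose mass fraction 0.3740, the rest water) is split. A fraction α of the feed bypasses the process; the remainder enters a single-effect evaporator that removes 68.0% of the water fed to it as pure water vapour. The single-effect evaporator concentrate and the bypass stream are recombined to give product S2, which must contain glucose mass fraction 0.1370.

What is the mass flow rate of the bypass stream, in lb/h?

All 347×0.121 = 41.987 lb/h of glucose reaches S2, so S2 = 41.987/0.137 = 306.47 lb/h and vapour = 40.526 lb/h.
The evaporator receives (1−α)·347 of feed at 0.505 water and removes 0.680 of that water:
0.680×0.505×(1−α)×347 = 40.526
(1−α) = 40.526/119.16 = 0.3401;  α = 0.6599.
Bypass flow = 0.6599×347 = 228.99 lb/h.

229 lb/h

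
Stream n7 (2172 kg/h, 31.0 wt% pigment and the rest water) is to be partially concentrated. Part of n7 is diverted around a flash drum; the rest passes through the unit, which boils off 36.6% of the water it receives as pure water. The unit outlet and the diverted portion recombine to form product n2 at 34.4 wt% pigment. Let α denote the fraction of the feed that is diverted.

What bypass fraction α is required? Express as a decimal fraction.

All 2172×0.310 = 673.32 kg/h of pigment reaches n2, so n2 = 673.32/0.344 = 1957.3 kg/h and vapour = 214.67 kg/h.
The evaporator receives (1−α)·2172 of feed at 0.690 water and removes 0.366 of that water:
0.366×0.690×(1−α)×2172 = 214.67
(1−α) = 214.67/548.52 = 0.3914;  α = 0.6086.

0.609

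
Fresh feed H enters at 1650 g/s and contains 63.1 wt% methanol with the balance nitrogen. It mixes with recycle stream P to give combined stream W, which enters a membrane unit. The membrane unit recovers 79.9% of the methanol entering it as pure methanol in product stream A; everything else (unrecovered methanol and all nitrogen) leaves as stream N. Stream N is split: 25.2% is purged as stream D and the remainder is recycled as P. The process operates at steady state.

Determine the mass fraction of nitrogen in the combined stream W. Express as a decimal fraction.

nitrogen enters only via H and leaves only via the purge: 1650×0.369 = 0.252×(nitrogen in N), and the membrane unit passes all nitrogen, so nitrogen in W = nitrogen in N = 2416.1 g/s.
methanol in W: m_A = 1650×0.631 + (1−0.252)·(1−0.799)·m_A, so m_A = 1041.2/0.8497 = 1225.4 g/s.
W = 1225.4 + 2416.1 = 3641.5 g/s.
nitrogen fraction in W = 2416.1/3641.5 = 0.663.

0.663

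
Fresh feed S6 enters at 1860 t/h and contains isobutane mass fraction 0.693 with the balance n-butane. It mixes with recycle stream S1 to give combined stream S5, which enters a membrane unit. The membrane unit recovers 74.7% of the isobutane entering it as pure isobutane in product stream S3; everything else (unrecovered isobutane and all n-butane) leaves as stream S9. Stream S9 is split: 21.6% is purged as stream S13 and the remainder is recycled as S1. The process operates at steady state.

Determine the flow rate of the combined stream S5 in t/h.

n-butane enters only via S6 and leaves only via the purge: 1860×0.307 = 0.216×(n-butane in S9), and the membrane unit passes all n-butane, so n-butane in S5 = n-butane in S9 = 2643.6 t/h.
isobutane in S5: m_A = 1860×0.693 + (1−0.216)·(1−0.747)·m_A, so m_A = 1289/0.8016 = 1607.9 t/h.
S5 = 1607.9 + 2643.6 = 4251.5 t/h.

4252 t/h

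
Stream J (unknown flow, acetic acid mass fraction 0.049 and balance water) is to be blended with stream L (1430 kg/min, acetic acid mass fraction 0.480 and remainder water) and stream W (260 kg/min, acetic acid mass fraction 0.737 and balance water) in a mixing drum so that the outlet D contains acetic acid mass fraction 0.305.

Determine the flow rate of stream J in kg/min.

Let J be the unknown flow. Total out = 1690 + J.
acetic acid balance: 878.02 + 0.049·J = 0.305·(1690 + J)
(0.049 − 0.305)·J = 0.305×1690 − 878.02 = -362.57
J = -362.57 / -0.256 = 1416.3 kg/min

1416 kg/min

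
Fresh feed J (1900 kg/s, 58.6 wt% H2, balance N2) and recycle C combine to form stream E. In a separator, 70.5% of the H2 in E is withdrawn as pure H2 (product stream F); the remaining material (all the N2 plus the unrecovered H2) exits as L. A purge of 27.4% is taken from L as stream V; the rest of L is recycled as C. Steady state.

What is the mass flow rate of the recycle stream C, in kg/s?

2388 kg/s

N2 enters only via J and leaves only via the purge: 1900×0.414 = 0.274×(N2 in L), and the separator passes all N2, so N2 in E = N2 in L = 2870.8 kg/s.
H2 in E: m_A = 1900×0.586 + (1−0.274)·(1−0.705)·m_A, so m_A = 1113.4/0.7858 = 1416.8 kg/s.
L = (1−0.705)×1416.8 + 2870.8 = 3288.8 kg/s.
Recycle C = (1−0.274)×3288.8 = 2387.6 kg/s.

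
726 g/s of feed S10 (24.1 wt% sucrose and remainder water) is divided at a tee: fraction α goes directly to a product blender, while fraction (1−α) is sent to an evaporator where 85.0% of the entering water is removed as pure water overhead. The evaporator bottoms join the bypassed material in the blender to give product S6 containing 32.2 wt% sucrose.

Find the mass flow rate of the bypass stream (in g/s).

442.9 g/s

All 726×0.241 = 174.97 g/s of sucrose reaches S6, so S6 = 174.97/0.322 = 543.37 g/s and vapour = 182.63 g/s.
The evaporator receives (1−α)·726 of feed at 0.759 water and removes 0.850 of that water:
0.850×0.759×(1−α)×726 = 182.63
(1−α) = 182.63/468.38 = 0.3899;  α = 0.6101.
Bypass flow = 0.6101×726 = 442.92 g/s.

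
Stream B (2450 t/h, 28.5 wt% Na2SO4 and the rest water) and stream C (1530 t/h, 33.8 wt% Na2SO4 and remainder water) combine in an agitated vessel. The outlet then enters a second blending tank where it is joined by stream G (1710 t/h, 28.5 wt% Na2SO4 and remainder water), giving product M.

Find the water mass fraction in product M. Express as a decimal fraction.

0.701

Overall, product flow = 5690 t/h.
water in = 2450×0.715 + 1530×0.662 + 1710×0.715 = 3987.3 t/h.
water fraction in M = 0.701.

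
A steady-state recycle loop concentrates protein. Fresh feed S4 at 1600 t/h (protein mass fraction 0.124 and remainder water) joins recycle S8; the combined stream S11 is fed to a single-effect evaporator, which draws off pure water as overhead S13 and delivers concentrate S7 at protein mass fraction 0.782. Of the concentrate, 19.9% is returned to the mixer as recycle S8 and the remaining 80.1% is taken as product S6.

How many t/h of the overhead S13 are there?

Overall protein balance (none leaves overhead): protein in fresh feed = protein in product, i.e. 1600×0.124 = (1−0.199)·S7·0.782.
S7 = 198.4/(0.782×0.801) = 316.74 t/h.
Recycle S8 = 0.199×316.74 = 63.031 t/h.
Combined feed S11 = 1600 + 63.031 = 1663 t/h.
Overhead S13 = S11 − S7 = 1663 − 316.74 = 1346.3 t/h.

1346 t/h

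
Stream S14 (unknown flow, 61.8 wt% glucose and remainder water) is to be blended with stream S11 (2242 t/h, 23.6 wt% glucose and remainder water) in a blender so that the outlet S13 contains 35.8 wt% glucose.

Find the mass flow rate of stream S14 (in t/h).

1052 t/h

Let S14 be the unknown flow. Total out = 2242 + S14.
glucose balance: 529.11 + 0.618·S14 = 0.358·(2242 + S14)
(0.618 − 0.358)·S14 = 0.358×2242 − 529.11 = 273.52
S14 = 273.52 / 0.260 = 1052 t/h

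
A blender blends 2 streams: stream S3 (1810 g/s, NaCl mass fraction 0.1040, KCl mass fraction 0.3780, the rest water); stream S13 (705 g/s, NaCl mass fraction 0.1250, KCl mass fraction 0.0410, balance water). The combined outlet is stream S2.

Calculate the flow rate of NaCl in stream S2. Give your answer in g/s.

276.4 g/s

NaCl out = NaCl in = 1810×0.104 + 705×0.125 = 276.37 g/s.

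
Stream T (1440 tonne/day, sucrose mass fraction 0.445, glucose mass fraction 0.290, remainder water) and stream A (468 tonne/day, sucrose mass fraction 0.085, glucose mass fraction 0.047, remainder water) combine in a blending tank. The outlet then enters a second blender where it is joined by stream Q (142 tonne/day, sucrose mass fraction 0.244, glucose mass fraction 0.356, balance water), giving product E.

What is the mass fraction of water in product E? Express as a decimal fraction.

Overall, product flow = 2050 tonne/day.
water in = 1440×0.265 + 468×0.868 + 142×0.400 = 844.62 tonne/day.
water fraction in E = 0.412.

0.412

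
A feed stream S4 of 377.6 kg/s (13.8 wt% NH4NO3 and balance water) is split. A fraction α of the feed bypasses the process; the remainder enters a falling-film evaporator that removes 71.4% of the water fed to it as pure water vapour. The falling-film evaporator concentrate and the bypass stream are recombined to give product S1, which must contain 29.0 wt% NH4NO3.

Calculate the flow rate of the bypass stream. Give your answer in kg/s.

56.03 kg/s

All 377.6×0.138 = 52.109 kg/s of NH4NO3 reaches S1, so S1 = 52.109/0.290 = 179.69 kg/s and vapour = 197.91 kg/s.
The evaporator receives (1−α)·377.6 of feed at 0.862 water and removes 0.714 of that water:
0.714×0.862×(1−α)×377.6 = 197.91
(1−α) = 197.91/232.4 = 0.8516;  α = 0.1484.
Bypass flow = 0.1484×377.6 = 56.033 kg/s.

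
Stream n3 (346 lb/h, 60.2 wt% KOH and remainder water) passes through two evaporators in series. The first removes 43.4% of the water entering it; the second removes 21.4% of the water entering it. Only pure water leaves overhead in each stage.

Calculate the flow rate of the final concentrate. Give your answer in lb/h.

269.6 lb/h

water in feed = 346×0.398 = 137.71 lb/h.
After stage 1: water left = (1−0.434)×137.71 = 77.943; stream total = 286.23 lb/h.
After stage 2: water left = (1−0.214)×77.943 = 61.263; final concentrate = 269.55 lb/h.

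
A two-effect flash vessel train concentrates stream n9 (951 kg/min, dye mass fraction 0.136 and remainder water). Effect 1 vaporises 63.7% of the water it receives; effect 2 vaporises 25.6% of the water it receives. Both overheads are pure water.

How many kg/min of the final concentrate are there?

351.2 kg/min

water in feed = 951×0.864 = 821.66 kg/min.
After stage 1: water left = (1−0.637)×821.66 = 298.26; stream total = 427.6 kg/min.
After stage 2: water left = (1−0.256)×298.26 = 221.91; final concentrate = 351.24 kg/min.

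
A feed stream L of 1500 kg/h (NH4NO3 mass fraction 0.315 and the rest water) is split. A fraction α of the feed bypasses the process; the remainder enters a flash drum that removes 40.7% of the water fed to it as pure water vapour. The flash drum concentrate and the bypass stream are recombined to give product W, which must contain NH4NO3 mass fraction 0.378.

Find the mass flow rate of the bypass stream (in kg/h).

603.3 kg/h

All 1500×0.315 = 472.5 kg/h of NH4NO3 reaches W, so W = 472.5/0.378 = 1250 kg/h and vapour = 250 kg/h.
The evaporator receives (1−α)·1500 of feed at 0.685 water and removes 0.407 of that water:
0.407×0.685×(1−α)×1500 = 250
(1−α) = 250/418.19 = 0.5978;  α = 0.4022.
Bypass flow = 0.4022×1500 = 603.28 kg/h.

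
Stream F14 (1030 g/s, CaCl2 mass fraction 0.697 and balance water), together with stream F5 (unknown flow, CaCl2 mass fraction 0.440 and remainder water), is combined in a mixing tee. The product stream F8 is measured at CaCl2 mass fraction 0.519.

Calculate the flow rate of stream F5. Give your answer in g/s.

2321 g/s

Let F5 be the unknown flow. Total out = 1030 + F5.
CaCl2 balance: 717.91 + 0.440·F5 = 0.519·(1030 + F5)
(0.440 − 0.519)·F5 = 0.519×1030 − 717.91 = -183.34
F5 = -183.34 / -0.079 = 2320.8 g/s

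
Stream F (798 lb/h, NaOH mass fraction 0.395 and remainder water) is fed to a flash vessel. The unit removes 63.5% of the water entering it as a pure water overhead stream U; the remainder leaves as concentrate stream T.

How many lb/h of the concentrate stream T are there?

water entering = 798×0.605 = 482.79 lb/h; overhead removed = 0.635×482.79 = 306.57 lb/h.
Concentrate = 798 − 306.57 = 491.43 lb/h.

491.4 lb/h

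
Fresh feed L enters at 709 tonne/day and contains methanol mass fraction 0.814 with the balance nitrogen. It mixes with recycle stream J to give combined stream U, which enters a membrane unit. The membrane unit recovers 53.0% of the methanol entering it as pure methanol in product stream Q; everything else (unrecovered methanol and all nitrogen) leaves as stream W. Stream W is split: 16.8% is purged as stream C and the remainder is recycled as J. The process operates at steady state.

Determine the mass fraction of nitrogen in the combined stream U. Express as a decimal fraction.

0.453

nitrogen enters only via L and leaves only via the purge: 709×0.186 = 0.168×(nitrogen in W), and the membrane unit passes all nitrogen, so nitrogen in U = nitrogen in W = 784.96 tonne/day.
methanol in U: m_A = 709×0.814 + (1−0.168)·(1−0.530)·m_A, so m_A = 577.13/0.6090 = 947.72 tonne/day.
U = 947.72 + 784.96 = 1732.7 tonne/day.
nitrogen fraction in U = 784.96/1732.7 = 0.453.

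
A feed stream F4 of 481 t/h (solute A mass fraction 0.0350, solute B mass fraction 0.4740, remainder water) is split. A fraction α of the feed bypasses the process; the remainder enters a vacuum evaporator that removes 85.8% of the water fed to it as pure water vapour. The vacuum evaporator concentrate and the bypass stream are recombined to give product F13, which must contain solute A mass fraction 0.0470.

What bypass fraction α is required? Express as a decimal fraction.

All 481×0.035 = 16.835 t/h of solute A reaches F13, so F13 = 16.835/0.047 = 358.19 t/h and vapour = 122.81 t/h.
The evaporator receives (1−α)·481 of feed at 0.491 water and removes 0.858 of that water:
0.858×0.491×(1−α)×481 = 122.81
(1−α) = 122.81/202.63 = 0.6061;  α = 0.3939.

0.394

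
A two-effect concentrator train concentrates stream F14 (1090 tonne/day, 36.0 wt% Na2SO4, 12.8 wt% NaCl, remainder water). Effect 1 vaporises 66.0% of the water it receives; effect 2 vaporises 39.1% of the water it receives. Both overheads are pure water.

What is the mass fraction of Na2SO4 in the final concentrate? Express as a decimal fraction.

water in feed = 1090×0.512 = 558.08 tonne/day.
After stage 1: water left = (1−0.660)×558.08 = 189.75; stream total = 721.67 tonne/day.
After stage 2: water left = (1−0.391)×189.75 = 115.56; final concentrate = 647.48 tonne/day.
Na2SO4 fraction = 392.4/647.48 = 0.606.

0.606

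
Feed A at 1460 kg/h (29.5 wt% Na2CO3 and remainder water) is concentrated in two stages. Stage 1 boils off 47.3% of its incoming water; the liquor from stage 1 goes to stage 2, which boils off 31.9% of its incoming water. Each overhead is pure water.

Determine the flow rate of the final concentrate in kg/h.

water in feed = 1460×0.705 = 1029.3 kg/h.
After stage 1: water left = (1−0.473)×1029.3 = 542.44; stream total = 973.14 kg/h.
After stage 2: water left = (1−0.319)×542.44 = 369.4; final concentrate = 800.1 kg/h.

800.1 kg/h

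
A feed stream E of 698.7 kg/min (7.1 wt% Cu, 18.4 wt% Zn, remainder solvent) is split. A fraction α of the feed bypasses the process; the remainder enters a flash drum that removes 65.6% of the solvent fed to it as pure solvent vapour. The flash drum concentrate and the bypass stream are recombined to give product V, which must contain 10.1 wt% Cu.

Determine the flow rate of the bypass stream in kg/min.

274.1 kg/min

All 698.7×0.071 = 49.608 kg/min of Cu reaches V, so V = 49.608/0.101 = 491.17 kg/min and vapour = 207.53 kg/min.
The evaporator receives (1−α)·698.7 of feed at 0.745 solvent and removes 0.656 of that solvent:
0.656×0.745×(1−α)×698.7 = 207.53
(1−α) = 207.53/341.47 = 0.6078;  α = 0.3922.
Bypass flow = 0.3922×698.7 = 274.05 kg/min.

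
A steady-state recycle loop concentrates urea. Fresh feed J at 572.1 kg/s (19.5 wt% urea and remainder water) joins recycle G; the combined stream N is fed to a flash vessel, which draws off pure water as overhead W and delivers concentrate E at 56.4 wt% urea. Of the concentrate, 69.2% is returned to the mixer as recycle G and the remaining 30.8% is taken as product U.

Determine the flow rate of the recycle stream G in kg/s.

444.4 kg/s

Overall urea balance (none leaves overhead): urea in fresh feed = urea in product, i.e. 572.1×0.195 = (1−0.692)·E·0.564.
E = 111.56/(0.564×0.308) = 642.21 kg/s.
Recycle G = 0.692×642.21 = 444.41 kg/s.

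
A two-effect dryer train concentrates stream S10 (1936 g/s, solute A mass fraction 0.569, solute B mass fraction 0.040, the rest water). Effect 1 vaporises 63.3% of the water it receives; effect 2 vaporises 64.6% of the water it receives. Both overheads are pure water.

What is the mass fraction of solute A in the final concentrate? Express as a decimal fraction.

0.862

water in feed = 1936×0.391 = 756.98 g/s.
After stage 1: water left = (1−0.633)×756.98 = 277.81; stream total = 1456.8 g/s.
After stage 2: water left = (1−0.646)×277.81 = 98.345; final concentrate = 1277.4 g/s.
solute A fraction = 1101.6/1277.4 = 0.862.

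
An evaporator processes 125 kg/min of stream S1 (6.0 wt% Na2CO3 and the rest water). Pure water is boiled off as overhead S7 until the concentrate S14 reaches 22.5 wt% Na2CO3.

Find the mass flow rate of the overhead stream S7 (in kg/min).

Na2CO3 is conserved: 125×0.060 = 7.5 kg/min all reports to the concentrate.
Concentrate = 7.5/(target fraction) = 33.333 kg/min.
Overhead = 125 − 33.333 = 91.667 kg/min.

91.67 kg/min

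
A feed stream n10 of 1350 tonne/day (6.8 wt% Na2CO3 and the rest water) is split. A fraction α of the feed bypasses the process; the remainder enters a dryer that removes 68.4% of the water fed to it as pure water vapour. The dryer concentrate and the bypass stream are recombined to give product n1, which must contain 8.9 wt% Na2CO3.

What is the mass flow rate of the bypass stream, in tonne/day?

All 1350×0.068 = 91.8 tonne/day of Na2CO3 reaches n1, so n1 = 91.8/0.089 = 1031.5 tonne/day and vapour = 318.54 tonne/day.
The evaporator receives (1−α)·1350 of feed at 0.932 water and removes 0.684 of that water:
0.684×0.932×(1−α)×1350 = 318.54
(1−α) = 318.54/860.61 = 0.3701;  α = 0.6299.
Bypass flow = 0.6299×1350 = 850.32 tonne/day.

850.3 tonne/day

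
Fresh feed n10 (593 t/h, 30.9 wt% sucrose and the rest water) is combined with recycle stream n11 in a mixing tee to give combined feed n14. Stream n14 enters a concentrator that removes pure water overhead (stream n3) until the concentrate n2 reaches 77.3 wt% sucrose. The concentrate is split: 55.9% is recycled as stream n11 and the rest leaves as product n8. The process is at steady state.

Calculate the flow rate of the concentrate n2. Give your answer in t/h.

Overall sucrose balance (none leaves overhead): sucrose in fresh feed = sucrose in product, i.e. 593×0.309 = (1−0.559)·n2·0.773.
n2 = 183.24/(0.773×0.441) = 537.52 t/h.

537.5 t/h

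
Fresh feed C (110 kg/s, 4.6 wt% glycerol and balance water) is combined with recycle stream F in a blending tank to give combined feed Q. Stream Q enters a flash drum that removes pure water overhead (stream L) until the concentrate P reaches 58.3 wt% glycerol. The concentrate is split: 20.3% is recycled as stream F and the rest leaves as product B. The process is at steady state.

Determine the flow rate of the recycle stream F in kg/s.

Overall glycerol balance (none leaves overhead): glycerol in fresh feed = glycerol in product, i.e. 110×0.046 = (1−0.203)·P·0.583.
P = 5.06/(0.583×0.797) = 10.89 kg/s.
Recycle F = 0.203×10.89 = 2.2106 kg/s.

2.211 kg/s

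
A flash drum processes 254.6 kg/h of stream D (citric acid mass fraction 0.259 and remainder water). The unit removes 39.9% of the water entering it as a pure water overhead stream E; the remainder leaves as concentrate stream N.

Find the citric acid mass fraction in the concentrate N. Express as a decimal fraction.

0.368

citric acid is not removed: 254.6×0.259 = 65.941 kg/h of citric acid enters N.
water entering = 254.6×0.741 = 188.66 kg/h; overhead removed = 0.399×188.66 = 75.275 kg/h.
Concentrate = 254.6 − 75.275 = 179.33 kg/h.
Mass fraction = 65.941/179.33 = 0.368.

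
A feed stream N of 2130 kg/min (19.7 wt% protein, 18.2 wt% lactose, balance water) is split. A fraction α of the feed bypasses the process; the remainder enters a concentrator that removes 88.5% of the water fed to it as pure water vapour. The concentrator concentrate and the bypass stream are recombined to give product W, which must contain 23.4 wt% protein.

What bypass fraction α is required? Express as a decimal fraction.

All 2130×0.197 = 419.61 kg/min of protein reaches W, so W = 419.61/0.234 = 1793.2 kg/min and vapour = 336.79 kg/min.
The evaporator receives (1−α)·2130 of feed at 0.621 water and removes 0.885 of that water:
0.885×0.621×(1−α)×2130 = 336.79
(1−α) = 336.79/1170.6 = 0.2877;  α = 0.7123.

0.712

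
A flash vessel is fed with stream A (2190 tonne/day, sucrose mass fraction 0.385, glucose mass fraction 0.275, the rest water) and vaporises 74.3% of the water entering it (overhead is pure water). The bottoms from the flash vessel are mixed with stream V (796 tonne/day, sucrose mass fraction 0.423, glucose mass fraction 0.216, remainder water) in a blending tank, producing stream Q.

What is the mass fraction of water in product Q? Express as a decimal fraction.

0.197

Vapour removed = 0.743×0.340×2190 = 553.24 tonne/day; concentrate = 1636.8 tonne/day.
water reaching the mixer = 191.36 (from concentrate) + 796×0.361 = 478.72 tonne/day.
Product flow = 1636.8 + 796 = 2432.8 tonne/day; water fraction = 0.197.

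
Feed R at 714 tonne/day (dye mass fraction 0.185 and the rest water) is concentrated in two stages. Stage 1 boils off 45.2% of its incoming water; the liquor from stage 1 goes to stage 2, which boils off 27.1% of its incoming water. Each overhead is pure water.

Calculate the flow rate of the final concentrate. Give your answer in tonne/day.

water in feed = 714×0.815 = 581.91 tonne/day.
After stage 1: water left = (1−0.452)×581.91 = 318.89; stream total = 450.98 tonne/day.
After stage 2: water left = (1−0.271)×318.89 = 232.47; final concentrate = 364.56 tonne/day.

364.6 tonne/day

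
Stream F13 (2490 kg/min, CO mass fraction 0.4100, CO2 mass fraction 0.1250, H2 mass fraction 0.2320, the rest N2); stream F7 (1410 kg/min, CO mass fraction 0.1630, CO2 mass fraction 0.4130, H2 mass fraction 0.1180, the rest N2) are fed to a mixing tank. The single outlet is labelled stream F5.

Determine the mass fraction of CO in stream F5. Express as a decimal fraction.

0.3207

Total flow out = 2490 + 1410 = 3900 kg/min.
CO in = 2490×0.410 + 1410×0.163 = 1250.7 kg/min.
CO mass fraction in F5 = 1250.7/3900 = 0.3207.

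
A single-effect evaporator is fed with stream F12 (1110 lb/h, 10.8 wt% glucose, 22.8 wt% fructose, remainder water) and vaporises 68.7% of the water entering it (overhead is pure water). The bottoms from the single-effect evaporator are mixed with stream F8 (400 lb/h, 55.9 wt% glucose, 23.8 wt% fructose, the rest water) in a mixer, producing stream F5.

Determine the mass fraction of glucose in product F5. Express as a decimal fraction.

Vapour removed = 0.687×0.664×1110 = 506.35 lb/h; concentrate = 603.65 lb/h.
glucose reaching the mixer = 119.88 (from concentrate) + 400×0.559 = 343.48 lb/h.
Product flow = 603.65 + 400 = 1003.7 lb/h; glucose fraction = 0.342.

0.342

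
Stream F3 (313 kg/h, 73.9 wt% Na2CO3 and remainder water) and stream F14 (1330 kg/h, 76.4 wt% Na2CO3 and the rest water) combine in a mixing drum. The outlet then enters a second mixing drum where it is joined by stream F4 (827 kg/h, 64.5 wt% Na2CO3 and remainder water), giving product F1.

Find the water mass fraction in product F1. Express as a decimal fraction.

Overall, product flow = 2470 kg/h.
water in = 313×0.261 + 1330×0.236 + 827×0.355 = 689.16 kg/h.
water fraction in F1 = 0.279.

0.279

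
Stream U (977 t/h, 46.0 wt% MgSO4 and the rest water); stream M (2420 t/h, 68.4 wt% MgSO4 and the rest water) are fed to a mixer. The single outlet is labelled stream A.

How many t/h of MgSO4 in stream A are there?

2105 t/h

MgSO4 out = MgSO4 in = 977×0.460 + 2420×0.684 = 2104.7 t/h.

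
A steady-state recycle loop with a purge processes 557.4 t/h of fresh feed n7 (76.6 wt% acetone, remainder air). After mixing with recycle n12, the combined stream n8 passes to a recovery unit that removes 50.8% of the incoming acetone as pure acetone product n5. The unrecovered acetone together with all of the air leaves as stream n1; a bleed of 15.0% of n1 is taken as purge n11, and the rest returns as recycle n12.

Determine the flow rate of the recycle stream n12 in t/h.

1046 t/h

air enters only via n7 and leaves only via the purge: 557.4×0.234 = 0.150×(air in n1), and the recovery unit passes all air, so air in n8 = air in n1 = 869.54 t/h.
acetone in n8: m_A = 557.4×0.766 + (1−0.150)·(1−0.508)·m_A, so m_A = 426.97/0.5818 = 733.87 t/h.
n1 = (1−0.508)×733.87 + 869.54 = 1230.6 t/h.
Recycle n12 = (1−0.150)×1230.6 = 1046 t/h.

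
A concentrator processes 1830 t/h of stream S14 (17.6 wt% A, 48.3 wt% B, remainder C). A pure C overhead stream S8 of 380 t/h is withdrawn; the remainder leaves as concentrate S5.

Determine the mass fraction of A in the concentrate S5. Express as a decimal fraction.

0.2221

A is not removed: 1830×0.176 = 322.08 t/h of A enters S5.
Concentrate = 1830 − 380 = 1450 t/h.
Mass fraction = 322.08/1450 = 0.2221.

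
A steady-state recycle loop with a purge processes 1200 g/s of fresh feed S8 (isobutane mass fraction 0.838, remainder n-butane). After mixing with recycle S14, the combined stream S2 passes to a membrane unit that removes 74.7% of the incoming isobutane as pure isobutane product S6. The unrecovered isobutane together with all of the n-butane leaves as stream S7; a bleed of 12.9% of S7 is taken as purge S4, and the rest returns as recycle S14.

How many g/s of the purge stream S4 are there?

236.5 g/s

n-butane enters only via S8 and leaves only via the purge: 1200×0.162 = 0.129×(n-butane in S7), and the membrane unit passes all n-butane, so n-butane in S2 = n-butane in S7 = 1507 g/s.
isobutane in S2: m_A = 1200×0.838 + (1−0.129)·(1−0.747)·m_A, so m_A = 1005.6/0.7796 = 1289.8 g/s.
S7 = (1−0.747)×1289.8 + 1507 = 1833.3 g/s.
Purge S4 = 0.129×1833.3 = 236.5 g/s.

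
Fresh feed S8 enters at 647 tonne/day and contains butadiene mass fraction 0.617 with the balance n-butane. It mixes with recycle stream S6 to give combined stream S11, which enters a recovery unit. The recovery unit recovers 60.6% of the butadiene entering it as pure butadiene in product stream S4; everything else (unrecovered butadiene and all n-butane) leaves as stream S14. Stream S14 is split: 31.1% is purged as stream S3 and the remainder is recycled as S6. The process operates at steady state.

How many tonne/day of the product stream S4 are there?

butadiene in S11: m_A = 647×0.617 + (1−0.311)·(1−0.606)·m_A, so m_A = 399.2/0.7285 = 547.95 tonne/day.
Product S4 = 0.606×547.95 = 332.06 tonne/day.

332.1 tonne/day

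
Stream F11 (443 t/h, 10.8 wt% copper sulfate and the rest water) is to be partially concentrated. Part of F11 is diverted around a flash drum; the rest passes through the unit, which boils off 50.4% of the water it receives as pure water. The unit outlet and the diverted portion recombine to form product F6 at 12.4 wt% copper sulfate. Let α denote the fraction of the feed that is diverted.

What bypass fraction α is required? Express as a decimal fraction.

All 443×0.108 = 47.844 t/h of copper sulfate reaches F6, so F6 = 47.844/0.124 = 385.84 t/h and vapour = 57.161 t/h.
The evaporator receives (1−α)·443 of feed at 0.892 water and removes 0.504 of that water:
0.504×0.892×(1−α)×443 = 57.161
(1−α) = 57.161/199.16 = 0.2870;  α = 0.7130.

0.713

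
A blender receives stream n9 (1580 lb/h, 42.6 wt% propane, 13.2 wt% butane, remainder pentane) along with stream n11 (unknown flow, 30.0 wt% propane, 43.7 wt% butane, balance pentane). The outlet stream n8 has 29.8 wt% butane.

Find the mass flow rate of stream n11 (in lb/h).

1887 lb/h

Let n11 be the unknown flow. Total out = 1580 + n11.
butane balance: 208.56 + 0.437·n11 = 0.298·(1580 + n11)
(0.437 − 0.298)·n11 = 0.298×1580 − 208.56 = 262.28
n11 = 262.28 / 0.139 = 1886.9 lb/h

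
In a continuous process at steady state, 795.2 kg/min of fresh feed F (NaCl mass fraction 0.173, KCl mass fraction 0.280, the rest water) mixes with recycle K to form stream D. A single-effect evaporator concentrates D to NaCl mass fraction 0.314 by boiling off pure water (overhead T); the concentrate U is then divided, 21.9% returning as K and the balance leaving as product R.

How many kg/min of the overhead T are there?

357.1 kg/min

Overall NaCl balance (none leaves overhead): NaCl in fresh feed = NaCl in product, i.e. 795.2×0.173 = (1−0.219)·U·0.314.
U = 137.57/(0.314×0.781) = 560.97 kg/min.
Recycle K = 0.219×560.97 = 122.85 kg/min.
Combined feed D = 795.2 + 122.85 = 918.05 kg/min.
Overhead T = D − U = 918.05 − 560.97 = 357.08 kg/min.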